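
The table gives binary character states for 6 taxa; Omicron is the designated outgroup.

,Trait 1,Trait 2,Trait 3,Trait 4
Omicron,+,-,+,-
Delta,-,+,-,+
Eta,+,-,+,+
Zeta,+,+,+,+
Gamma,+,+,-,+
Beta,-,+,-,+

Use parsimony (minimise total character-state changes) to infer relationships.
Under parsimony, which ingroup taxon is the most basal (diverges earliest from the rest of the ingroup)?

Eta

Character polarity is set by the outgroup: the derived state is whichever differs from the outgroup's state, so for Trait 1, Trait 3 the derived state is '-', and for the remaining characters it is '+'.
Trait 1 (derived state '-') is shared by Beta and Delta — a synapomorphy uniting that clade.
Only Beta, Delta, Gamma, and Zeta show the derived state '+' for Trait 2, supporting them as a clade.
Trait 3 (derived state '-') is shared by Beta, Delta, and Gamma — a synapomorphy uniting that clade.
Trait 4 (derived state '+') is shared by all ingroup taxa — unites the whole ingroup.
Most parsimonious ingroup topology: ((((Delta,Beta),Gamma),Zeta),Eta).
Eta is sister to the clade containing all other ingroup taxa, so it is the earliest-diverging (most basal) ingroup lineage.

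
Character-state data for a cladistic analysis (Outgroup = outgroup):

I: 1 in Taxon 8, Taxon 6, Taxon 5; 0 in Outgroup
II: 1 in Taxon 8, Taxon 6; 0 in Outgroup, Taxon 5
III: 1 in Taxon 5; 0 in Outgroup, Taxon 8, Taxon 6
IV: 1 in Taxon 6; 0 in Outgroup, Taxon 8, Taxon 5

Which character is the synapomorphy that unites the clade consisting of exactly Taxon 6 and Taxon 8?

II

The outgroup has state '0' for every character, so '1' is the derived state throughout.
I (derived state '1') is shared by all ingroup taxa — unites the whole ingroup.
Only Taxon 6 and Taxon 8 show the derived state '1' for II, supporting them as a clade.
III (derived state '1') is unique to Taxon 5 (autapomorphy; uninformative for grouping).
IV (derived state '1') is unique to Taxon 6 (autapomorphy; uninformative for grouping).
Most parsimonious ingroup topology: ((Taxon 8,Taxon 6),Taxon 5).
The clade {Taxon 6, Taxon 8} is supported by II: its derived state '1' occurs in exactly those taxa and in no other taxon (including the outgroup).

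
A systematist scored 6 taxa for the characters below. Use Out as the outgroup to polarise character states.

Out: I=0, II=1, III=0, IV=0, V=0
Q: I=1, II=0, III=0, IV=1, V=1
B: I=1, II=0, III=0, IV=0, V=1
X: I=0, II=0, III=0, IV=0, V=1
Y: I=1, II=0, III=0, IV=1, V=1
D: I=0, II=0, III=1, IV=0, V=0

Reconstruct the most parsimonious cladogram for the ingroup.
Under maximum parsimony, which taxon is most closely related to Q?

Y

Character polarity is set by the outgroup: the derived state is whichever differs from the outgroup's state, so for II the derived state is '0', and for the remaining characters it is '1'.
Only B, Q, and Y show the derived state '1' for I, supporting them as a clade.
II (derived state '0') is shared by all ingroup taxa — unites the whole ingroup.
III (derived state '1') is unique to D (autapomorphy; uninformative for grouping).
IV (derived state '1') is shared by Q and Y — a synapomorphy uniting that clade.
V (derived state '1') is shared by B, Q, X, and Y — a synapomorphy uniting that clade.
Most parsimonious ingroup topology: ((((Q,Y),B),X),D).
Q and Y form a cherry on this tree, so they are sister taxa.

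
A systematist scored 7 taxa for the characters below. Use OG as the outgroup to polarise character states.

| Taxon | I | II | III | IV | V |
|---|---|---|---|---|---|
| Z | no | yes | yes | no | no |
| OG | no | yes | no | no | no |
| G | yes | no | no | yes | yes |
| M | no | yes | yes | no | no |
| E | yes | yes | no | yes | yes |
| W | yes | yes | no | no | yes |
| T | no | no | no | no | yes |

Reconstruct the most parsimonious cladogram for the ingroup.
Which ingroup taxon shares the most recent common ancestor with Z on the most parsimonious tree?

Character polarity is set by the outgroup: the derived state is whichever differs from the outgroup's state, so for II the derived state is 'no', and for the remaining characters it is 'yes'.
I (derived state 'yes') is shared by E, G, and W — a synapomorphy uniting that clade.
II (state 'no') occurs in G and T but conflicts with the nesting implied by the other characters — most parsimoniously interpreted as homoplasy.
III (derived state 'yes') is shared by M and Z — a synapomorphy uniting that clade.
IV: derived state 'yes' in E and G only — synapomorphy for {E, G}.
V: derived state 'yes' in E, G, T, and W only — synapomorphy for {E, G, T, W}.
Most parsimonious ingroup topology: ((((E,G),W),T),(Z,M)).
Z and M form a cherry on this tree, so they are sister taxa.

M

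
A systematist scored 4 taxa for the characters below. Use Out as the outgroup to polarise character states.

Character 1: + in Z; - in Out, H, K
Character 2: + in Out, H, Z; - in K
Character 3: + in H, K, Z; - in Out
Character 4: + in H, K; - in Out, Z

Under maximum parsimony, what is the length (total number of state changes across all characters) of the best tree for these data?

4

Character polarity is set by the outgroup: the derived state is whichever differs from the outgroup's state, so for Character 2 the derived state is '-', and for the remaining characters it is '+'.
Character 1 (derived state '+') is unique to Z (autapomorphy; uninformative for grouping).
Character 2: derived state '-' in K only — an autapomorphy, so it tells us nothing about relationships among taxa.
All ingroup taxa share the derived state '+' for Character 3; it defines the ingroup but does not resolve relationships within it.
Character 4: derived state '+' in H and K only — synapomorphy for {H, K}.
Most parsimonious ingroup topology: ((H,K),Z).
Changes per character on this tree: Character 1: 1; Character 2: 1; Character 3: 1; Character 4: 1.
Total = 4.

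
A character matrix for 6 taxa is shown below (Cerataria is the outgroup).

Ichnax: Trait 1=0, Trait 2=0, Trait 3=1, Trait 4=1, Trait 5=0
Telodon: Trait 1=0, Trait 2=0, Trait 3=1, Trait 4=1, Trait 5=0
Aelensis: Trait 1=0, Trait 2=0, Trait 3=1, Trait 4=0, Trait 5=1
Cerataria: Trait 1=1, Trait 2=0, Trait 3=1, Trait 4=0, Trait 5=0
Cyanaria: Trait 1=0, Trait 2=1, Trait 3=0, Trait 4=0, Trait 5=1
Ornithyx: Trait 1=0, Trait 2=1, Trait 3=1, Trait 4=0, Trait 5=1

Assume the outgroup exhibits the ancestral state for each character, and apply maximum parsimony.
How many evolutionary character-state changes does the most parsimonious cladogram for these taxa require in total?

5

Character polarity is set by the outgroup: the derived state is whichever differs from the outgroup's state, so for Trait 1, Trait 3 the derived state is '0', and for the remaining characters it is '1'.
All ingroup taxa share the derived state '0' for Trait 1; it defines the ingroup but does not resolve relationships within it.
Only Cyanaria and Ornithyx show the derived state '1' for Trait 2, supporting them as a clade.
Trait 3 (derived state '0') is unique to Cyanaria (autapomorphy; uninformative for grouping).
Trait 4: derived state '1' in Ichnax and Telodon only — synapomorphy for {Ichnax, Telodon}.
Trait 5: derived state '1' in Aelensis, Cyanaria, and Ornithyx only — synapomorphy for {Aelensis, Cyanaria, Ornithyx}.
Most parsimonious ingroup topology: ((Aelensis,(Cyanaria,Ornithyx)),(Ichnax,Telodon)).
Changes per character on this tree: Trait 1: 1; Trait 2: 1; Trait 3: 1; Trait 4: 1; Trait 5: 1.
Total = 5.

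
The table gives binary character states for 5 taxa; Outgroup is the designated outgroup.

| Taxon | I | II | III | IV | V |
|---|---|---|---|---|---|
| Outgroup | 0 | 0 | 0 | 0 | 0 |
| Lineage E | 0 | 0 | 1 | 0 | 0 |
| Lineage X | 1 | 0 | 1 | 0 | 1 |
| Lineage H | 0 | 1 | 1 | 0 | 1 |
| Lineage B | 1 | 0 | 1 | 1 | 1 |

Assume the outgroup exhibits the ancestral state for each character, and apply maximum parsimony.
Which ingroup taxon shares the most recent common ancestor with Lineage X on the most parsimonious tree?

The outgroup has state '0' for every character, so '1' is the derived state throughout.
Only Lineage B and Lineage X show the derived state '1' for I, supporting them as a clade.
II (derived state '1') is unique to Lineage H (autapomorphy; uninformative for grouping).
III (derived state '1') is shared by all ingroup taxa — unites the whole ingroup.
IV (derived state '1') is unique to Lineage B (autapomorphy; uninformative for grouping).
V (derived state '1') is shared by Lineage B, Lineage H, and Lineage X — a synapomorphy uniting that clade.
Most parsimonious ingroup topology: (Lineage E,((Lineage X,Lineage B),Lineage H)).
Lineage X and Lineage B form a cherry on this tree, so they are sister taxa.

Lineage B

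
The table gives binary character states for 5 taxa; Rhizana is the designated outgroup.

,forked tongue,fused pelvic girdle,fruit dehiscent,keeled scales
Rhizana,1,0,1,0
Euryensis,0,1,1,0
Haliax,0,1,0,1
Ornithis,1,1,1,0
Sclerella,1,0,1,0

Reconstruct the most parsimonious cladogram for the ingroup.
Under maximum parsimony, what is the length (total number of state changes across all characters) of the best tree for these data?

4

Character polarity is set by the outgroup: the derived state is whichever differs from the outgroup's state, so for forked tongue, fruit dehiscent the derived state is '0', and for the remaining characters it is '1'.
forked tongue (derived state '0') is shared by Euryensis and Haliax — a synapomorphy uniting that clade.
Only Euryensis, Haliax, and Ornithis show the derived state '1' for fused pelvic girdle, supporting them as a clade.
fruit dehiscent: derived state '0' in Haliax only — an autapomorphy, so it tells us nothing about relationships among taxa.
keeled scales (derived state '1') is unique to Haliax (autapomorphy; uninformative for grouping).
Most parsimonious ingroup topology: (((Euryensis,Haliax),Ornithis),Sclerella).
Changes per character on this tree: forked tongue: 1; fused pelvic girdle: 1; fruit dehiscent: 1; keeled scales: 1.
Total = 4.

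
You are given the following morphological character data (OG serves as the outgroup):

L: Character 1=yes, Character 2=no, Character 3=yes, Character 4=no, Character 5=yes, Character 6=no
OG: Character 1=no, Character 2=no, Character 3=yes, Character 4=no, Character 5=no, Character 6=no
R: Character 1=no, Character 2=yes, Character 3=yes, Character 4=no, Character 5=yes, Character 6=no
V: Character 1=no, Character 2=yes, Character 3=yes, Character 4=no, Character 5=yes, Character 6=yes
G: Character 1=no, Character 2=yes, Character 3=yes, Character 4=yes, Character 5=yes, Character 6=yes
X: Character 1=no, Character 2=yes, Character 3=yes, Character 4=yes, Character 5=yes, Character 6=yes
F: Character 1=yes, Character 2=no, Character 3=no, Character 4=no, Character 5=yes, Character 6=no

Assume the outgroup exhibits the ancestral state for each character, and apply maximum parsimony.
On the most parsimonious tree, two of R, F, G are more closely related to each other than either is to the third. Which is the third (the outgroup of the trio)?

F

Character polarity is set by the outgroup: the derived state is whichever differs from the outgroup's state, so for Character 3 the derived state is 'no', and for the remaining characters it is 'yes'.
Character 1 (derived state 'yes') is shared by F and L — a synapomorphy uniting that clade.
Only G, R, V, and X show the derived state 'yes' for Character 2, supporting them as a clade.
Character 3 (derived state 'no') is unique to F (autapomorphy; uninformative for grouping).
Character 4 (derived state 'yes') is shared by G and X — a synapomorphy uniting that clade.
Character 5 (derived state 'yes') is shared by all ingroup taxa — unites the whole ingroup.
Character 6: derived state 'yes' in G, V, and X only — synapomorphy for {G, V, X}.
Most parsimonious ingroup topology: ((((G,X),V),R),(L,F)).
R and G share a more recent common ancestor with each other than either does with F, so F is the least closely related of the three.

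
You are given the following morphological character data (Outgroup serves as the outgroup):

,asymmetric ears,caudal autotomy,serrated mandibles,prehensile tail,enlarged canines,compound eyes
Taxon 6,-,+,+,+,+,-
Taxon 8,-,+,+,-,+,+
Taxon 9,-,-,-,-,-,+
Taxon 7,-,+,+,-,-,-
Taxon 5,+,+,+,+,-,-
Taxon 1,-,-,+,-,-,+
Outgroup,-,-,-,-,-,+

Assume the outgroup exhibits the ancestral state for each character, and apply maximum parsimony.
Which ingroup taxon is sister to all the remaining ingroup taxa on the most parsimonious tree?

Taxon 9

Character polarity is set by the outgroup: the derived state is whichever differs from the outgroup's state, so for compound eyes the derived state is '-', and for the remaining characters it is '+'.
asymmetric ears: derived state '+' in Taxon 5 only — an autapomorphy, so it tells us nothing about relationships among taxa.
caudal autotomy: derived state '+' in Taxon 5, Taxon 6, Taxon 7, and Taxon 8 only — synapomorphy for {Taxon 5, Taxon 6, Taxon 7, Taxon 8}.
serrated mandibles (derived state '+') is shared by Taxon 1, Taxon 5, Taxon 6, Taxon 7, and Taxon 8 — a synapomorphy uniting that clade.
prehensile tail (derived state '+') is shared by Taxon 5 and Taxon 6 — a synapomorphy uniting that clade.
enlarged canines groups Taxon 6 and Taxon 8, which is incompatible with the clades supported by the remaining characters; treating it as convergent (homoplasy) costs fewer steps than any alternative tree.
compound eyes (derived state '-') is shared by Taxon 5, Taxon 6, and Taxon 7 — a synapomorphy uniting that clade.
Most parsimonious ingroup topology: (((((Taxon 6,Taxon 5),Taxon 7),Taxon 8),Taxon 1),Taxon 9).
Taxon 9 is sister to the clade containing all other ingroup taxa, so it is the earliest-diverging (most basal) ingroup lineage.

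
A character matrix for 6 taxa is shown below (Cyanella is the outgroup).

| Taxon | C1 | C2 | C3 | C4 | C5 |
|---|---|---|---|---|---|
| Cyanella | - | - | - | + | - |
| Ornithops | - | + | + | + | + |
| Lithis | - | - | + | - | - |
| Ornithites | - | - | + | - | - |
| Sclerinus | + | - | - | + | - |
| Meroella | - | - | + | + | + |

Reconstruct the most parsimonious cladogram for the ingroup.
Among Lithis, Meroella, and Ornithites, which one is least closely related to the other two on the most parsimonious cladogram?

Meroella

Character polarity is set by the outgroup: the derived state is whichever differs from the outgroup's state, so for C4 the derived state is '-', and for the remaining characters it is '+'.
C1 (derived state '+') is unique to Sclerinus (autapomorphy; uninformative for grouping).
C2: derived state '+' in Ornithops only — an autapomorphy, so it tells us nothing about relationships among taxa.
Only Lithis, Meroella, Ornithites, and Ornithops show the derived state '+' for C3, supporting them as a clade.
Only Lithis and Ornithites show the derived state '-' for C4, supporting them as a clade.
Only Meroella and Ornithops show the derived state '+' for C5, supporting them as a clade.
Most parsimonious ingroup topology: (((Ornithops,Meroella),(Lithis,Ornithites)),Sclerinus).
Lithis and Ornithites share a more recent common ancestor with each other than either does with Meroella, so Meroella is the least closely related of the three.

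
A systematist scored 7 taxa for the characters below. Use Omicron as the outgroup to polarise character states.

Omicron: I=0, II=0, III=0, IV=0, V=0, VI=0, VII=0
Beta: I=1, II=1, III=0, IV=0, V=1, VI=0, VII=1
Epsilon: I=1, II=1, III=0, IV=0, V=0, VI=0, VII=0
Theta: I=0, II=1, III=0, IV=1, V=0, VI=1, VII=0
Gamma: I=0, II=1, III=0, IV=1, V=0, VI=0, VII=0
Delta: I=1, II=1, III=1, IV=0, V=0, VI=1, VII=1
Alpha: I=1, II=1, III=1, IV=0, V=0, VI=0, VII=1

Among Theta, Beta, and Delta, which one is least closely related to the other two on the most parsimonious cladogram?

The outgroup has state '0' for every character, so '1' is the derived state throughout.
Only Alpha, Beta, Delta, and Epsilon show the derived state '1' for I, supporting them as a clade.
All ingroup taxa share the derived state '1' for II; it defines the ingroup but does not resolve relationships within it.
III (derived state '1') is shared by Alpha and Delta — a synapomorphy uniting that clade.
IV: derived state '1' in Gamma and Theta only — synapomorphy for {Gamma, Theta}.
V (derived state '1') is unique to Beta (autapomorphy; uninformative for grouping).
VI (state '1') occurs in Delta and Theta but conflicts with the nesting implied by the other characters — most parsimoniously interpreted as homoplasy.
VII (derived state '1') is shared by Alpha, Beta, and Delta — a synapomorphy uniting that clade.
Most parsimonious ingroup topology: (((Beta,(Delta,Alpha)),Epsilon),(Theta,Gamma)).
Beta and Delta share a more recent common ancestor with each other than either does with Theta, so Theta is the least closely related of the three.

Theta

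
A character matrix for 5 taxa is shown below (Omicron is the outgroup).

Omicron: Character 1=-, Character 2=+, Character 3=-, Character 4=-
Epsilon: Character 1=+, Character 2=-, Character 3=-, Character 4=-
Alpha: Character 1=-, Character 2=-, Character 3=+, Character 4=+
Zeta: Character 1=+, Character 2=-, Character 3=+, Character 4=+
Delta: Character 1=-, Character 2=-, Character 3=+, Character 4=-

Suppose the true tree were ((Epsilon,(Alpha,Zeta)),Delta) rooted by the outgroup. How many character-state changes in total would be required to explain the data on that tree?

6

Map each character onto ((Epsilon,(Alpha,Zeta)),Delta) (rooted by Omicron) and count the minimum state changes it requires (Fitch parsimony):
Character 1: 2; Character 2: 1; Character 3: 2; Character 4: 1.
Total tree length = 6.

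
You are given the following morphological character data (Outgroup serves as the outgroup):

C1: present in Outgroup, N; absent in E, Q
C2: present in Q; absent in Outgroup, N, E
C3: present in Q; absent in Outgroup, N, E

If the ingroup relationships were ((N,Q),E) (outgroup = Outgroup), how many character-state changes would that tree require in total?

Map each character onto ((N,Q),E) (rooted by Outgroup) and count the minimum state changes it requires (Fitch parsimony):
C1: 2; C2: 1; C3: 1.
Total tree length = 4.

4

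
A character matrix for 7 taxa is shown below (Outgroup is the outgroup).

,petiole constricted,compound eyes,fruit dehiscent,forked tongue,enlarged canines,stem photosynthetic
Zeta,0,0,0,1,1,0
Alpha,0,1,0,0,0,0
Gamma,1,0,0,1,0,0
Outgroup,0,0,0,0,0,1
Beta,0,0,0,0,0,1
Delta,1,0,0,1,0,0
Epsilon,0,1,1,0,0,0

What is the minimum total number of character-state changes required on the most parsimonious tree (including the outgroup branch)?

6

Character polarity is set by the outgroup: the derived state is whichever differs from the outgroup's state, so for stem photosynthetic the derived state is '0', and for the remaining characters it is '1'.
petiole constricted: derived state '1' in Delta and Gamma only — synapomorphy for {Delta, Gamma}.
Only Alpha and Epsilon show the derived state '1' for compound eyes, supporting them as a clade.
fruit dehiscent (derived state '1') is unique to Epsilon (autapomorphy; uninformative for grouping).
forked tongue: derived state '1' in Delta, Gamma, and Zeta only — synapomorphy for {Delta, Gamma, Zeta}.
enlarged canines: derived state '1' in Zeta only — an autapomorphy, so it tells us nothing about relationships among taxa.
stem photosynthetic (derived state '0') is shared by Alpha, Delta, Epsilon, Gamma, and Zeta — a synapomorphy uniting that clade.
Most parsimonious ingroup topology: (((Zeta,(Delta,Gamma)),(Epsilon,Alpha)),Beta).
Changes per character on this tree: petiole constricted: 1; compound eyes: 1; fruit dehiscent: 1; forked tongue: 1; enlarged canines: 1; stem photosynthetic: 1.
Total = 6.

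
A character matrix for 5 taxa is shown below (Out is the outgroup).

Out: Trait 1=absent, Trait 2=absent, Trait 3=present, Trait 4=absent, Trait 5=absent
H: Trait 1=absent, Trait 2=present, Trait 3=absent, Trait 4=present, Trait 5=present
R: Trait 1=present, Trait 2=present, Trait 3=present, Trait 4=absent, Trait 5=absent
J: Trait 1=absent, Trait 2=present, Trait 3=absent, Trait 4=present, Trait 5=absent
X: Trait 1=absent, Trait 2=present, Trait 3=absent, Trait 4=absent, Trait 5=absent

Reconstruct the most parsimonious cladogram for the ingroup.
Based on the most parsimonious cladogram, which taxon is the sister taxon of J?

H

Character polarity is set by the outgroup: the derived state is whichever differs from the outgroup's state, so for Trait 3 the derived state is 'absent', and for the remaining characters it is 'present'.
Trait 1: derived state 'present' in R only — an autapomorphy, so it tells us nothing about relationships among taxa.
Trait 2 (derived state 'present') is shared by all ingroup taxa — unites the whole ingroup.
Trait 3: derived state 'absent' in H, J, and X only — synapomorphy for {H, J, X}.
Trait 4 (derived state 'present') is shared by H and J — a synapomorphy uniting that clade.
Trait 5 (derived state 'present') is unique to H (autapomorphy; uninformative for grouping).
Most parsimonious ingroup topology: (((H,J),X),R).
J and H form a cherry on this tree, so they are sister taxa.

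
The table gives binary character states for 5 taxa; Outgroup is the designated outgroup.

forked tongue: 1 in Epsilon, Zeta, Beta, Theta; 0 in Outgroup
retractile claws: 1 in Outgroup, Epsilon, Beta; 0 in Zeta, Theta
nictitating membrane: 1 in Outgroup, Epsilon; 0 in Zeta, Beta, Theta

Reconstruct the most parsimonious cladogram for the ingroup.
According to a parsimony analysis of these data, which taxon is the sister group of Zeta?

Theta

Character polarity is set by the outgroup: the derived state is whichever differs from the outgroup's state, so for retractile claws, nictitating membrane the derived state is '0', and for the remaining characters it is '1'.
All ingroup taxa share the derived state '1' for forked tongue; it defines the ingroup but does not resolve relationships within it.
retractile claws: derived state '0' in Theta and Zeta only — synapomorphy for {Theta, Zeta}.
nictitating membrane: derived state '0' in Beta, Theta, and Zeta only — synapomorphy for {Beta, Theta, Zeta}.
Most parsimonious ingroup topology: (Epsilon,((Zeta,Theta),Beta)).
Zeta and Theta form a cherry on this tree, so they are sister taxa.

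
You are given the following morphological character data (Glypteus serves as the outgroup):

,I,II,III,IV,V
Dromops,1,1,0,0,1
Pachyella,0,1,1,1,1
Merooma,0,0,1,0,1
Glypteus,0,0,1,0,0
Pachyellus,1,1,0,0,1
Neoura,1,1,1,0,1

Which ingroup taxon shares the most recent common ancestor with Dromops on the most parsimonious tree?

Character polarity is set by the outgroup: the derived state is whichever differs from the outgroup's state, so for III the derived state is '0', and for the remaining characters it is '1'.
Only Dromops, Neoura, and Pachyellus show the derived state '1' for I, supporting them as a clade.
II: derived state '1' in Dromops, Neoura, Pachyella, and Pachyellus only — synapomorphy for {Dromops, Neoura, Pachyella, Pachyellus}.
Only Dromops and Pachyellus show the derived state '0' for III, supporting them as a clade.
IV: derived state '1' in Pachyella only — an autapomorphy, so it tells us nothing about relationships among taxa.
V (derived state '1') is shared by all ingroup taxa — unites the whole ingroup.
Most parsimonious ingroup topology: ((((Dromops,Pachyellus),Neoura),Pachyella),Merooma).
Dromops and Pachyellus form a cherry on this tree, so they are sister taxa.

Pachyellus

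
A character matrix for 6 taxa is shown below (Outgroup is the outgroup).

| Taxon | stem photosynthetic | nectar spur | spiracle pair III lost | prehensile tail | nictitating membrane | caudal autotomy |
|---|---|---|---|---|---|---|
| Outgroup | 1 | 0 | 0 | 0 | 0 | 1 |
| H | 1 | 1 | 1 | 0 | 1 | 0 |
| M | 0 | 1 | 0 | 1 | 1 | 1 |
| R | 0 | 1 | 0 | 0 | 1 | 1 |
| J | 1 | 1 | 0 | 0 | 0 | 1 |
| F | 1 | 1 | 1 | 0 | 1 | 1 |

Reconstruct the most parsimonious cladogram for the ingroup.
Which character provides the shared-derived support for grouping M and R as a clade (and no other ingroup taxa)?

Character polarity is set by the outgroup: the derived state is whichever differs from the outgroup's state, so for stem photosynthetic, caudal autotomy the derived state is '0', and for the remaining characters it is '1'.
stem photosynthetic (derived state '0') is shared by M and R — a synapomorphy uniting that clade.
nectar spur (derived state '1') is shared by all ingroup taxa — unites the whole ingroup.
spiracle pair III lost (derived state '1') is shared by F and H — a synapomorphy uniting that clade.
prehensile tail: derived state '1' in M only — an autapomorphy, so it tells us nothing about relationships among taxa.
nictitating membrane (derived state '1') is shared by F, H, M, and R — a synapomorphy uniting that clade.
caudal autotomy: derived state '0' in H only — an autapomorphy, so it tells us nothing about relationships among taxa.
Most parsimonious ingroup topology: (((H,F),(M,R)),J).
The clade {M, R} is supported by stem photosynthetic: its derived state '0' occurs in exactly those taxa and in no other taxon (including the outgroup).

stem photosynthetic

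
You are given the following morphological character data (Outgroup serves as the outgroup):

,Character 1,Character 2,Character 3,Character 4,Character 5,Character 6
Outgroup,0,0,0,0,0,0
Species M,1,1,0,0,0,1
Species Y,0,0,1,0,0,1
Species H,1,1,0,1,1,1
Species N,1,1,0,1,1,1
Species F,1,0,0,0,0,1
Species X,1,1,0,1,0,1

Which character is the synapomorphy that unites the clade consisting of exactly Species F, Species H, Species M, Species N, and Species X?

Character 1

The outgroup has state '0' for every character, so '1' is the derived state throughout.
Character 1: derived state '1' in Species F, Species H, Species M, Species N, and Species X only — synapomorphy for {Species F, Species H, Species M, Species N, Species X}.
Only Species H, Species M, Species N, and Species X show the derived state '1' for Character 2, supporting them as a clade.
Character 3: derived state '1' in Species Y only — an autapomorphy, so it tells us nothing about relationships among taxa.
Character 4: derived state '1' in Species H, Species N, and Species X only — synapomorphy for {Species H, Species N, Species X}.
Only Species H and Species N show the derived state '1' for Character 5, supporting them as a clade.
Character 6 (derived state '1') is shared by all ingroup taxa — unites the whole ingroup.
Most parsimonious ingroup topology: (((Species M,((Species H,Species N),Species X)),Species F),Species Y).
The clade {Species F, Species H, Species M, Species N, Species X} is supported by Character 1: its derived state '1' occurs in exactly those taxa and in no other taxon (including the outgroup).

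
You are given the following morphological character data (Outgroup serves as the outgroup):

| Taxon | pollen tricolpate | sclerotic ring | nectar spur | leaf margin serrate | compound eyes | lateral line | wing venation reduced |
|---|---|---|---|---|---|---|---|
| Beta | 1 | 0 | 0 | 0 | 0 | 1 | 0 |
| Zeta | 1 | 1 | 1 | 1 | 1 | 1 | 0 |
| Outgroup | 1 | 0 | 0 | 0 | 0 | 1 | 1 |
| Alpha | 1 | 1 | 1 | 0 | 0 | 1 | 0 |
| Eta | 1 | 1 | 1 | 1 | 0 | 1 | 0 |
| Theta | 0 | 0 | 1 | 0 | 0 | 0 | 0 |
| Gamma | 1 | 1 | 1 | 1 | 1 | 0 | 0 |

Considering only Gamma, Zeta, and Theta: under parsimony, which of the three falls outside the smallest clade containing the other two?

Character polarity is set by the outgroup: the derived state is whichever differs from the outgroup's state, so for pollen tricolpate, lateral line, wing venation reduced the derived state is '0', and for the remaining characters it is '1'.
pollen tricolpate: derived state '0' in Theta only — an autapomorphy, so it tells us nothing about relationships among taxa.
sclerotic ring (derived state '1') is shared by Alpha, Eta, Gamma, and Zeta — a synapomorphy uniting that clade.
nectar spur (derived state '1') is shared by Alpha, Eta, Gamma, Theta, and Zeta — a synapomorphy uniting that clade.
leaf margin serrate (derived state '1') is shared by Eta, Gamma, and Zeta — a synapomorphy uniting that clade.
Only Gamma and Zeta show the derived state '1' for compound eyes, supporting them as a clade.
lateral line groups Gamma and Theta, which is incompatible with the clades supported by the remaining characters; treating it as convergent (homoplasy) costs fewer steps than any alternative tree.
All ingroup taxa share the derived state '0' for wing venation reduced; it defines the ingroup but does not resolve relationships within it.
Most parsimonious ingroup topology: (((Alpha,((Zeta,Gamma),Eta)),Theta),Beta).
Zeta and Gamma share a more recent common ancestor with each other than either does with Theta, so Theta is the least closely related of the three.

Theta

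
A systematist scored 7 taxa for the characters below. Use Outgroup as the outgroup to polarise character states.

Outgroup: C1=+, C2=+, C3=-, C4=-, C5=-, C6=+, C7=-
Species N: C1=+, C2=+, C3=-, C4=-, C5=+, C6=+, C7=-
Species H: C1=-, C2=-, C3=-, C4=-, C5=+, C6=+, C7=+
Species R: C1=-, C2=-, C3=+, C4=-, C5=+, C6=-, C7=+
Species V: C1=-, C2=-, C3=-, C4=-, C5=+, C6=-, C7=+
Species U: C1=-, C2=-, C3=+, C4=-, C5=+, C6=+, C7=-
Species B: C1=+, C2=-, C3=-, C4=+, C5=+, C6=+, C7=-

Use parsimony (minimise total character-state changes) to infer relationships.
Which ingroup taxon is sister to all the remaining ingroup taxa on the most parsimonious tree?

Species N

Character polarity is set by the outgroup: the derived state is whichever differs from the outgroup's state, so for C1, C2, C6 the derived state is '-', and for the remaining characters it is '+'.
C1 (derived state '-') is shared by Species H, Species R, Species U, and Species V — a synapomorphy uniting that clade.
C2 (derived state '-') is shared by Species B, Species H, Species R, Species U, and Species V — a synapomorphy uniting that clade.
C3 groups Species R and Species U, which is incompatible with the clades supported by the remaining characters; treating it as convergent (homoplasy) costs fewer steps than any alternative tree.
C4 (derived state '+') is unique to Species B (autapomorphy; uninformative for grouping).
C5 (derived state '+') is shared by all ingroup taxa — unites the whole ingroup.
C6 (derived state '-') is shared by Species R and Species V — a synapomorphy uniting that clade.
C7: derived state '+' in Species H, Species R, and Species V only — synapomorphy for {Species H, Species R, Species V}.
Most parsimonious ingroup topology: (Species N,(((Species H,(Species R,Species V)),Species U),Species B)).
Species N is sister to the clade containing all other ingroup taxa, so it is the earliest-diverging (most basal) ingroup lineage.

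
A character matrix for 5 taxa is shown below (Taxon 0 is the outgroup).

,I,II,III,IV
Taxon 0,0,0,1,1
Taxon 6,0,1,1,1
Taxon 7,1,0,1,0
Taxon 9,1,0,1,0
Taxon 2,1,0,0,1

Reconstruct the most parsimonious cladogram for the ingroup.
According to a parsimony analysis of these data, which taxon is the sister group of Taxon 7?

Taxon 9

Character polarity is set by the outgroup: the derived state is whichever differs from the outgroup's state, so for III, IV the derived state is '0', and for the remaining characters it is '1'.
Only Taxon 2, Taxon 7, and Taxon 9 show the derived state '1' for I, supporting them as a clade.
II: derived state '1' in Taxon 6 only — an autapomorphy, so it tells us nothing about relationships among taxa.
III (derived state '0') is unique to Taxon 2 (autapomorphy; uninformative for grouping).
IV: derived state '0' in Taxon 7 and Taxon 9 only — synapomorphy for {Taxon 7, Taxon 9}.
Most parsimonious ingroup topology: (Taxon 6,((Taxon 7,Taxon 9),Taxon 2)).
Taxon 7 and Taxon 9 form a cherry on this tree, so they are sister taxa.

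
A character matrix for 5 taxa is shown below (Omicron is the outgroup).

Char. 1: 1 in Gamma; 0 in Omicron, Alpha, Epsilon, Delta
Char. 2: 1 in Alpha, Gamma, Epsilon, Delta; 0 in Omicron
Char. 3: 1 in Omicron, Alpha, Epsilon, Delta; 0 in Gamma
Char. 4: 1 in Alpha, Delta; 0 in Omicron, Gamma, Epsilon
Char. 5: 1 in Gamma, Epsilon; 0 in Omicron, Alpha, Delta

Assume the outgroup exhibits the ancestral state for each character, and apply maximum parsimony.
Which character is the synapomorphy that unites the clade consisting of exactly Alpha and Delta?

Char. 4

Character polarity is set by the outgroup: the derived state is whichever differs from the outgroup's state, so for Char. 3 the derived state is '0', and for the remaining characters it is '1'.
Char. 1 (derived state '1') is unique to Gamma (autapomorphy; uninformative for grouping).
All ingroup taxa share the derived state '1' for Char. 2; it defines the ingroup but does not resolve relationships within it.
Char. 3 (derived state '0') is unique to Gamma (autapomorphy; uninformative for grouping).
Char. 4: derived state '1' in Alpha and Delta only — synapomorphy for {Alpha, Delta}.
Char. 5 (derived state '1') is shared by Epsilon and Gamma — a synapomorphy uniting that clade.
Most parsimonious ingroup topology: ((Alpha,Delta),(Gamma,Epsilon)).
The clade {Alpha, Delta} is supported by Char. 4: its derived state '1' occurs in exactly those taxa and in no other taxon (including the outgroup).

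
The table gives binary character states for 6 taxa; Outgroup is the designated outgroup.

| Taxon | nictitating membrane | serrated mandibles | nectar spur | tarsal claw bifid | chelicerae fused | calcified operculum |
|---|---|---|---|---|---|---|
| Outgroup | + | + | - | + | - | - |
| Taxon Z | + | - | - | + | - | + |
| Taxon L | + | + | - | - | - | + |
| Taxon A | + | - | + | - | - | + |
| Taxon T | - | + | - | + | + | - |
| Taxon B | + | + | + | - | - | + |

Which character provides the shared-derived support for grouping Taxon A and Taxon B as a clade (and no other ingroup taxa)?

nectar spur

Character polarity is set by the outgroup: the derived state is whichever differs from the outgroup's state, so for nictitating membrane, serrated mandibles, tarsal claw bifid the derived state is '-', and for the remaining characters it is '+'.
nictitating membrane: derived state '-' in Taxon T only — an autapomorphy, so it tells us nothing about relationships among taxa.
serrated mandibles groups Taxon A and Taxon Z, which is incompatible with the clades supported by the remaining characters; treating it as convergent (homoplasy) costs fewer steps than any alternative tree.
nectar spur (derived state '+') is shared by Taxon A and Taxon B — a synapomorphy uniting that clade.
Only Taxon A, Taxon B, and Taxon L show the derived state '-' for tarsal claw bifid, supporting them as a clade.
chelicerae fused (derived state '+') is unique to Taxon T (autapomorphy; uninformative for grouping).
calcified operculum (derived state '+') is shared by Taxon A, Taxon B, Taxon L, and Taxon Z — a synapomorphy uniting that clade.
Most parsimonious ingroup topology: ((Taxon Z,(Taxon L,(Taxon A,Taxon B))),Taxon T).
The clade {Taxon A, Taxon B} is supported by nectar spur: its derived state '+' occurs in exactly those taxa and in no other taxon (including the outgroup).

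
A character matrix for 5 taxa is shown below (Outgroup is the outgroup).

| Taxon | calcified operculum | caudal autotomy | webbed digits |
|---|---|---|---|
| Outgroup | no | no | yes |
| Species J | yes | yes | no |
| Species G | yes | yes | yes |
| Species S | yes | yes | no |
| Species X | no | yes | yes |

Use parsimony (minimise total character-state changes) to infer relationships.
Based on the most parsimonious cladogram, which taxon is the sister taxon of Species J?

Character polarity is set by the outgroup: the derived state is whichever differs from the outgroup's state, so for webbed digits the derived state is 'no', and for the remaining characters it is 'yes'.
calcified operculum: derived state 'yes' in Species G, Species J, and Species S only — synapomorphy for {Species G, Species J, Species S}.
All ingroup taxa share the derived state 'yes' for caudal autotomy; it defines the ingroup but does not resolve relationships within it.
webbed digits: derived state 'no' in Species J and Species S only — synapomorphy for {Species J, Species S}.
Most parsimonious ingroup topology: (((Species J,Species S),Species G),Species X).
Species J and Species S form a cherry on this tree, so they are sister taxa.

Species S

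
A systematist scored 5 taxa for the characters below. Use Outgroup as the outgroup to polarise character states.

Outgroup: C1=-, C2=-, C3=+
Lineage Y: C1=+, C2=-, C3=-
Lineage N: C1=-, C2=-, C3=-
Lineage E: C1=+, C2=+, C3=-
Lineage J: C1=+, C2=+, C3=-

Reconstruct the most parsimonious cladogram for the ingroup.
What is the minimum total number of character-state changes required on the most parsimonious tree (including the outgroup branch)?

3

Character polarity is set by the outgroup: the derived state is whichever differs from the outgroup's state, so for C3 the derived state is '-', and for the remaining characters it is '+'.
Only Lineage E, Lineage J, and Lineage Y show the derived state '+' for C1, supporting them as a clade.
C2 (derived state '+') is shared by Lineage E and Lineage J — a synapomorphy uniting that clade.
All ingroup taxa share the derived state '-' for C3; it defines the ingroup but does not resolve relationships within it.
Most parsimonious ingroup topology: ((Lineage Y,(Lineage E,Lineage J)),Lineage N).
Changes per character on this tree: C1: 1; C2: 1; C3: 1.
Total = 3.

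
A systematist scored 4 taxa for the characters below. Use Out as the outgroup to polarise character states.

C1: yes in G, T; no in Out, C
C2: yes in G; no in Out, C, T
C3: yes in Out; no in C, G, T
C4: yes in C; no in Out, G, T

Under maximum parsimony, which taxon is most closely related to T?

G

Character polarity is set by the outgroup: the derived state is whichever differs from the outgroup's state, so for C3 the derived state is 'no', and for the remaining characters it is 'yes'.
Only G and T show the derived state 'yes' for C1, supporting them as a clade.
C2 (derived state 'yes') is unique to G (autapomorphy; uninformative for grouping).
C3 (derived state 'no') is shared by all ingroup taxa — unites the whole ingroup.
C4: derived state 'yes' in C only — an autapomorphy, so it tells us nothing about relationships among taxa.
Most parsimonious ingroup topology: (C,(G,T)).
T and G form a cherry on this tree, so they are sister taxa.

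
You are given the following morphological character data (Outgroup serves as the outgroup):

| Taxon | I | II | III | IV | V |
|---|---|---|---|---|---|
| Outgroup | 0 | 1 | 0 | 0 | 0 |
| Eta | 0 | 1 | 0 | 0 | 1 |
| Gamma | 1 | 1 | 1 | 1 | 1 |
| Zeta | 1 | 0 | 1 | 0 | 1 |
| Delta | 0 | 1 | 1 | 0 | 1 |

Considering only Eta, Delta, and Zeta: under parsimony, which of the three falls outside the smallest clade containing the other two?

Character polarity is set by the outgroup: the derived state is whichever differs from the outgroup's state, so for II the derived state is '0', and for the remaining characters it is '1'.
Only Gamma and Zeta show the derived state '1' for I, supporting them as a clade.
II (derived state '0') is unique to Zeta (autapomorphy; uninformative for grouping).
III: derived state '1' in Delta, Gamma, and Zeta only — synapomorphy for {Delta, Gamma, Zeta}.
IV: derived state '1' in Gamma only — an autapomorphy, so it tells us nothing about relationships among taxa.
All ingroup taxa share the derived state '1' for V; it defines the ingroup but does not resolve relationships within it.
Most parsimonious ingroup topology: (Eta,((Gamma,Zeta),Delta)).
Zeta and Delta share a more recent common ancestor with each other than either does with Eta, so Eta is the least closely related of the three.

Eta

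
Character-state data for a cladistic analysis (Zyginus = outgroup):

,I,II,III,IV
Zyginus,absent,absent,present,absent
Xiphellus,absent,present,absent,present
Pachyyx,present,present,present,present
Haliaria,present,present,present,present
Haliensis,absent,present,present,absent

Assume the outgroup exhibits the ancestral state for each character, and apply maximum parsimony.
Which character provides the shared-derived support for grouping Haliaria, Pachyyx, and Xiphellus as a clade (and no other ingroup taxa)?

IV

Character polarity is set by the outgroup: the derived state is whichever differs from the outgroup's state, so for III the derived state is 'absent', and for the remaining characters it is 'present'.
Only Haliaria and Pachyyx show the derived state 'present' for I, supporting them as a clade.
II (derived state 'present') is shared by all ingroup taxa — unites the whole ingroup.
III: derived state 'absent' in Xiphellus only — an autapomorphy, so it tells us nothing about relationships among taxa.
Only Haliaria, Pachyyx, and Xiphellus show the derived state 'present' for IV, supporting them as a clade.
Most parsimonious ingroup topology: (((Pachyyx,Haliaria),Xiphellus),Haliensis).
The clade {Haliaria, Pachyyx, Xiphellus} is supported by IV: its derived state 'present' occurs in exactly those taxa and in no other taxon (including the outgroup).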